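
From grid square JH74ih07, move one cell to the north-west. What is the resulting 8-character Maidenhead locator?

Longitude extended square 0; −1 → -1, wraps to 9, carry into subsquare.
Longitude subsquare i = 8; −1 → 7 = h.
Latitude extended square 7; +1 → 8.

JH74hh98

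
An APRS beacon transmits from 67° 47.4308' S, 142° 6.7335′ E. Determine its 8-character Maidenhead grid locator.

QC12bf30

Offset from 180°W / 90°S: lon 322.11222°, lat 22.20949°.
Field: 322.11222/20 → 16 → Q, 22.20949/10 → 2 → C; chars QC.
Square: 2.11222/2 → 1, 2.20949/1 → 2; chars 12.
Subsquare: 0.11222/0.0833333 → 1 → b, 0.20949/0.0416667 → 5 → f; chars bf.
Extended square: 0.02889/0.00833333 → 3, 0.00115/0.00416667 → 0; chars 30.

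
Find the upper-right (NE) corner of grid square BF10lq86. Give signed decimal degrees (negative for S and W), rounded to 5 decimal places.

-39.30417, -157.00833

Field B=1, F=5: +1·20° lon, +5·10° lat → SW at lon -160°, lat -40°.
Square 1, 0: +1·2° lon, +0·1° lat → SW at lon -158°, lat -40°.
Subsquare l=11, q=16: +11·0.0833333° lon, +16·0.0416667° lat → SW at lon -157.083°, lat -39.3333°.
Extended square 8, 6: +8·0.00833333° lon, +6·0.00416667° lat → SW at lon -157.017°, lat -39.3083°.
Cell spans 0.00833333° lon × 0.00416667° lat. NE corner is SW corner plus one full cell.
latitude -39.30417, longitude -157.00833.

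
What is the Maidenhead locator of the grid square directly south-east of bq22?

Longitude square 2; +1 → 3.
Latitude square 2; −1 → 1.

BQ31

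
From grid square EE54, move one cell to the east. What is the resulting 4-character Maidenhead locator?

Longitude square 5; +1 → 6.
The latitude characters are unchanged.

EE64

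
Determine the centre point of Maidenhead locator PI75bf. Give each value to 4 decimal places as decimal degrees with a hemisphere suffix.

4.7708° S, 134.1250° E

Field P=15, I=8: +15·20° lon, +8·10° lat → SW at lon 120°, lat -10°.
Square 7, 5: +7·2° lon, +5·1° lat → SW at lon 134°, lat -5°.
Subsquare b=1, f=5: +1·0.0833333° lon, +5·0.0416667° lat → SW at lon 134.083°, lat -4.79167°.
Cell spans 0.0833333° lon × 0.0416667° lat. Centre is SW corner plus half of each.
latitude 4.7708° S, longitude 134.1250° E.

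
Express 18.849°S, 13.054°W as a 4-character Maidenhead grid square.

IH31

Shift to the Maidenhead origin (180°W, 90°S): lon 166.95, lat 71.15.
Field: 166.95/20 → 8 → I, 71.15/10 → 7 → H; chars IH.
Square: 6.95/2 → 3, 1.15/1 → 1; chars 31.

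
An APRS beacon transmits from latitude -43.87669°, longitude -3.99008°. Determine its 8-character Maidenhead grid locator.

IE86ac19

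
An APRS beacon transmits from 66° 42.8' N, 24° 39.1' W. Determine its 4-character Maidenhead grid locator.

Offset from 180°W / 90°S: lon 155.35°, lat 156.71°.
Field (20°×10°, letters A–R): 155.35/20 → 7 → H, 156.71/10 → 15 → P; chars HP.
Square (2°×1°, digits 0–9): 15.35/2 → 7, 6.71/1 → 6; chars 76.

HP76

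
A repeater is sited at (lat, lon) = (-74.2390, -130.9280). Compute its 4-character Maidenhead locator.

CB45

Shift to the Maidenhead origin (180°W, 90°S): lon 49.07, lat 15.76.
Field: lon ⌊49.07/20⌋ = 2 → C; lat ⌊15.76/10⌋ = 1 → B.
Square: lon ⌊9.07/2⌋ = 4; lat ⌊5.76/1⌋ = 5.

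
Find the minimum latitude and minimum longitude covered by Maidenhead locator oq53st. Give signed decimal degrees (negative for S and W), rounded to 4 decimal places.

73.7917, 111.5000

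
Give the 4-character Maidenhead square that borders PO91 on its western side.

PO81

Longitude square 9; −1 → 8.
The latitude characters are unchanged.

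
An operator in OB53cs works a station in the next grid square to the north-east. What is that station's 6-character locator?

OB53dt

Longitude subsquare c = 2; +1 → 3 = d.
Latitude subsquare s = 18; +1 → 19 = t.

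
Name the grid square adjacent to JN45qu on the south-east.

JN45rt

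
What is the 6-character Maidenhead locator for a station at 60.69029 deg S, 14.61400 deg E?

JC79hh

Offset from 180°W / 90°S: lon 194.6140°, lat 29.3097°.
Field (20°×10°, letters A–R): lon ⌊194.6140/20⌋ = 9 → J; lat ⌊29.3097/10⌋ = 2 → C.
Square (2°×1°, digits 0–9): lon ⌊14.6140/2⌋ = 7; lat ⌊9.3097/1⌋ = 9.
Subsquare (5′×2.5′, letters a–x): lon ⌊0.6140/0.0833333⌋ = 7 → h; lat ⌊0.3097/0.0416667⌋ = 7 → h.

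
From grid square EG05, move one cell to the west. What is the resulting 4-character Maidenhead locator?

Longitude square 0; −1 → -1, wraps to 9, carry into field.
Longitude field E = 4; −1 → 3 = D.
The latitude characters are unchanged.

DG95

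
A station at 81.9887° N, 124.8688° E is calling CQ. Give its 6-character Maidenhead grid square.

PR21kx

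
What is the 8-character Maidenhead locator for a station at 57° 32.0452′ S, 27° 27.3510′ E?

KD32rl41

Add 180° to longitude and 90° to latitude: 207.45585, 32.46591.
Field: 207.45585/20 → 10 → K, 32.46591/10 → 3 → D; chars KD.
Square: 7.45585/2 → 3, 2.46591/1 → 2; chars 32.
Subsquare: 1.45585/0.0833333 → 17 → r, 0.46591/0.0416667 → 11 → l; chars rl.
Extended square: 0.03918/0.00833333 → 4, 0.00758/0.00416667 → 1; chars 41.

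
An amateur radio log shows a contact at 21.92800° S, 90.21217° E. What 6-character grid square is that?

Shift to the Maidenhead origin (180°W, 90°S): lon 270.2122, lat 68.0720.
Field: 270.2122/20 → 13 → N, 68.0720/10 → 6 → G; chars NG.
Square: 10.2122/2 → 5, 8.0720/1 → 8; chars 58.
Subsquare: 0.2122/0.0833333 → 2 → c, 0.0720/0.0416667 → 1 → b; chars cb.

NG58cb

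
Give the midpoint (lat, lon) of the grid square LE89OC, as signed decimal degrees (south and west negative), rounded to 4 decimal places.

-40.8958, 57.2083

Field L=11, E=4: +11·20° lon, +4·10° lat → SW at lon 40°, lat -50°.
Square 8, 9: +8·2° lon, +9·1° lat → SW at lon 56°, lat -41°.
Subsquare o=14, c=2: +14·0.0833333° lon, +2·0.0416667° lat → SW at lon 57.1667°, lat -40.9167°.
Cell spans 0.0833333° lon × 0.0416667° lat. Centre is SW corner plus half of each.
latitude -40.8958, longitude 57.2083.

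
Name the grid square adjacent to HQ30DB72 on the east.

HQ30db82

Longitude extended square 7; +1 → 8.
The latitude characters are unchanged.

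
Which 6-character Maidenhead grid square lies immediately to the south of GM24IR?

Latitude subsquare r = 17; −1 → 16 = q.
The longitude characters are unchanged.

GM24iq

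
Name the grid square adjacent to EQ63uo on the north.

EQ63up

Latitude subsquare o = 14; +1 → 15 = p.
The longitude characters are unchanged.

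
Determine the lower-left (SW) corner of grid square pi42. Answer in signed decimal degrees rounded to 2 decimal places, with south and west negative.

Field P=15, I=8: +15·20° lon, +8·10° lat → SW at lon 120°, lat -10°.
Square 4, 2: +4·2° lon, +2·1° lat → SW at lon 128°, lat -8°.
latitude -8.00, longitude 128.00.

-8.00, 128.00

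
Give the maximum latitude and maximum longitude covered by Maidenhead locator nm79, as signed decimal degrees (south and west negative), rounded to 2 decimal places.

Field N=13, M=12: +13·20° lon, +12·10° lat → SW at lon 80°, lat 30°.
Square 7, 9: +7·2° lon, +9·1° lat → SW at lon 94°, lat 39°.
Cell spans 2° lon × 1° lat. NE corner is SW corner plus one full cell.
latitude 40.00, longitude 96.00.

40.00, 96.00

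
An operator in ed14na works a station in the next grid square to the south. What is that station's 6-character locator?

ED13nx

Latitude subsquare a = 0; −1 → -1, wraps to 23 = x, carry into square.
Latitude square 4; −1 → 3.
The longitude characters are unchanged.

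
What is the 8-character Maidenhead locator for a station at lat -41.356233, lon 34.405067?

Offset from 180°W / 90°S: lon 214.40507°, lat 48.64377°.
Field: 214.40507/20 → 10 → K, 48.64377/10 → 4 → E; chars KE.
Square: 14.40507/2 → 7, 8.64377/1 → 8; chars 78.
Subsquare: 0.40507/0.0833333 → 4 → e, 0.64377/0.0416667 → 15 → p; chars ep.
Extended square: 0.07173/0.00833333 → 8, 0.01877/0.00416667 → 4; chars 84.

KE78ep84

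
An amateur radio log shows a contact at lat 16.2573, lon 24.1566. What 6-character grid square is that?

Offset from 180°W / 90°S: lon 204.1566°, lat 106.2573°.
Field: lon ⌊204.1566/20⌋ = 10 → K; lat ⌊106.2573/10⌋ = 10 → K.
Square: lon ⌊4.1566/2⌋ = 2; lat ⌊6.2573/1⌋ = 6.
Subsquare: lon ⌊0.1566/0.0833333⌋ = 1 → b; lat ⌊0.2573/0.0416667⌋ = 6 → g.

KK26bg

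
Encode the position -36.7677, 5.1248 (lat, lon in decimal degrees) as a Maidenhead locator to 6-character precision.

Offset from 180°W / 90°S: lon 185.1248°, lat 53.2323°.
Field: lon ⌊185.1248/20⌋ = 9 → J; lat ⌊53.2323/10⌋ = 5 → F.
Square: lon ⌊5.1248/2⌋ = 2; lat ⌊3.2323/1⌋ = 3.
Subsquare: lon ⌊1.1248/0.0833333⌋ = 13 → n; lat ⌊0.2323/0.0416667⌋ = 5 → f.

JF23nf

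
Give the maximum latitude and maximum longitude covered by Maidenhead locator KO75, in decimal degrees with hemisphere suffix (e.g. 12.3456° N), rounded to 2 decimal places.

56.00° N, 36.00° E

Field K=10, O=14: +10·20° lon, +14·10° lat → SW at lon 20°, lat 50°.
Square 7, 5: +7·2° lon, +5·1° lat → SW at lon 34°, lat 55°.
Cell spans 2° lon × 1° lat. NE corner is SW corner plus one full cell.
latitude 56.00° N, longitude 36.00° E.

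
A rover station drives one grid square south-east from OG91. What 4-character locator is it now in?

Longitude square 9; +1 → 10, wraps to 0, carry into field.
Longitude field O = 14; +1 → 15 = P.
Latitude square 1; −1 → 0.

PG00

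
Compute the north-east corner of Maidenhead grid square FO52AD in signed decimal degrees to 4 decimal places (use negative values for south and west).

Field F=5, O=14: +5·20° lon, +14·10° lat → SW at lon -80°, lat 50°.
Square 5, 2: +5·2° lon, +2·1° lat → SW at lon -70°, lat 52°.
Subsquare a=0, d=3: +0·0.0833333° lon, +3·0.0416667° lat → SW at lon -70°, lat 52.125°.
Cell spans 0.0833333° lon × 0.0416667° lat. NE corner is SW corner plus one full cell.
latitude 52.1667, longitude -69.9167.

52.1667, -69.9167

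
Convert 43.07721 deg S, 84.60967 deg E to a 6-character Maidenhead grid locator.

NE26hw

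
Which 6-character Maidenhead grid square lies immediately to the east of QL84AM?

QL84bm

Longitude subsquare a = 0; +1 → 1 = b.
The latitude characters are unchanged.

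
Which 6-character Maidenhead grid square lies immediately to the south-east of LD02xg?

LD12af

Longitude subsquare x = 23; +1 → 24, wraps to 0 = a, carry into square.
Longitude square 0; +1 → 1.
Latitude subsquare g = 6; −1 → 5 = f.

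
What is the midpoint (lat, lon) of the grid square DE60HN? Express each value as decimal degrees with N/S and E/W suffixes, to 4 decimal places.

Field D=3, E=4: +3·20° lon, +4·10° lat → SW at lon -120°, lat -50°.
Square 6, 0: +6·2° lon, +0·1° lat → SW at lon -108°, lat -50°.
Subsquare h=7, n=13: +7·0.0833333° lon, +13·0.0416667° lat → SW at lon -107.417°, lat -49.4583°.
Cell spans 0.0833333° lon × 0.0416667° lat. Centre is SW corner plus half of each.
latitude 49.4375° S, longitude 107.3750° W.

49.4375° S, 107.3750° W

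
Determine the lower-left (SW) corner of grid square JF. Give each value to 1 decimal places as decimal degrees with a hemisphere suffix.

40.0° S, 0.0° E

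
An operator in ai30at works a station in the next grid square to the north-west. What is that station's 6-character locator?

Longitude subsquare a = 0; −1 → -1, wraps to 23 = x, carry into square.
Longitude square 3; −1 → 2.
Latitude subsquare t = 19; +1 → 20 = u.

AI20xu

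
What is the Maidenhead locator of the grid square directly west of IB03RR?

IB03qr

Longitude subsquare r = 17; −1 → 16 = q.
The latitude characters are unchanged.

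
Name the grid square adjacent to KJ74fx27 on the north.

Latitude extended square 7; +1 → 8.
The longitude characters are unchanged.

KJ74fx28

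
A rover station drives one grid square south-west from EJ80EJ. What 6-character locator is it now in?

EJ80di

Longitude subsquare e = 4; −1 → 3 = d.
Latitude subsquare j = 9; −1 → 8 = i.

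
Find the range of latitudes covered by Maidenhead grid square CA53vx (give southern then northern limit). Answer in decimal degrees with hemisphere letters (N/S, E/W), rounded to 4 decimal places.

86.0417° S, 86.0000° S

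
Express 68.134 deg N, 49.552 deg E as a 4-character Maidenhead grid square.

LP48

Add 180° to longitude and 90° to latitude: 229.55, 158.13.
Field: lon ⌊229.55/20⌋ = 11 → L; lat ⌊158.13/10⌋ = 15 → P.
Square: lon ⌊9.55/2⌋ = 4; lat ⌊8.13/1⌋ = 8.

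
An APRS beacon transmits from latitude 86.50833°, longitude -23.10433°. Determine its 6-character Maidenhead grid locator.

Add 180° to longitude and 90° to latitude: 156.8957, 176.5083.
Field (20°×10°, letters A–R): 156.8957/20 → 7 → H, 176.5083/10 → 17 → R; chars HR.
Square (2°×1°, digits 0–9): 16.8957/2 → 8, 6.5083/1 → 6; chars 86.
Subsquare (5′×2.5′, letters a–x): 0.8957/0.0833333 → 10 → k, 0.5083/0.0416667 → 12 → m; chars km.

HR86km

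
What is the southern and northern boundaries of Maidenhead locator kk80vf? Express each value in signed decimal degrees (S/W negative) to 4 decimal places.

Field K=10, K=10: +10·20° lon, +10·10° lat → SW at lon 20°, lat 10°.
Square 8, 0: +8·2° lon, +0·1° lat → SW at lon 36°, lat 10°.
Subsquare v=21, f=5: +21·0.0833333° lon, +5·0.0416667° lat → SW at lon 37.75°, lat 10.2083°.
Cell spans 0.0833333° lon × 0.0416667° lat.
south 10.2083, north 10.2500.

10.2083, 10.2500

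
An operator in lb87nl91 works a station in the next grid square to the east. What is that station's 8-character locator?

LB87ol01

Longitude extended square 9; +1 → 10, wraps to 0, carry into subsquare.
Longitude subsquare n = 13; +1 → 14 = o.
The latitude characters are unchanged.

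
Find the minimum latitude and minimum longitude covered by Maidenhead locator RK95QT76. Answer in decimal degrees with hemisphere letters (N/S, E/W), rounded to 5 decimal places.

15.81667° N, 179.39167° E

Field R=17, K=10: +17·20° lon, +10·10° lat → SW at lon 160°, lat 10°.
Square 9, 5: +9·2° lon, +5·1° lat → SW at lon 178°, lat 15°.
Subsquare q=16, t=19: +16·0.0833333° lon, +19·0.0416667° lat → SW at lon 179.333°, lat 15.7917°.
Extended square 7, 6: +7·0.00833333° lon, +6·0.00416667° lat → SW at lon 179.392°, lat 15.8167°.
latitude 15.81667° N, longitude 179.39167° E.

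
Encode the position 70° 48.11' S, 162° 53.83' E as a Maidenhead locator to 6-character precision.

Add 180° to longitude and 90° to latitude: 342.8972, 19.1982.
Field: lon ⌊342.8972/20⌋ = 17 → R; lat ⌊19.1982/10⌋ = 1 → B.
Square: lon ⌊2.8972/2⌋ = 1; lat ⌊9.1982/1⌋ = 9.
Subsquare: lon ⌊0.8972/0.0833333⌋ = 10 → k; lat ⌊0.1982/0.0416667⌋ = 4 → e.

RB19ke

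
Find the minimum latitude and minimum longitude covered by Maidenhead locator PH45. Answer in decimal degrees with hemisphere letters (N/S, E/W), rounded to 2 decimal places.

15.00° S, 128.00° E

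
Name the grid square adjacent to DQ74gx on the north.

DQ75ga

Latitude subsquare x = 23; +1 → 24, wraps to 0 = a, carry into square.
Latitude square 4; +1 → 5.
The longitude characters are unchanged.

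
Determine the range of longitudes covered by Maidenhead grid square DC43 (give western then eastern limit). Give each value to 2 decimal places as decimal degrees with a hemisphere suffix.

112.00° W, 110.00° W

Field D=3, C=2: +3·20° lon, +2·10° lat → SW at lon -120°, lat -70°.
Square 4, 3: +4·2° lon, +3·1° lat → SW at lon -112°, lat -67°.
Cell spans 2° lon × 1° lat.
west 112.00° W, east 110.00° W.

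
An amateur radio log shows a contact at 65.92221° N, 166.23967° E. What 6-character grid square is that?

Shift to the Maidenhead origin (180°W, 90°S): lon 346.2397, lat 155.9222.
Field (20°×10°, letters A–R): 346.2397/20 → 17 → R, 155.9222/10 → 15 → P; chars RP.
Square (2°×1°, digits 0–9): 6.2397/2 → 3, 5.9222/1 → 5; chars 35.
Subsquare (5′×2.5′, letters a–x): 0.2397/0.0833333 → 2 → c, 0.9222/0.0416667 → 22 → w; chars cw.

RP35cw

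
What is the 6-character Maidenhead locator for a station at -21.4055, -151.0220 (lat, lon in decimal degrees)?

BG48lo

Shift to the Maidenhead origin (180°W, 90°S): lon 28.9780, lat 68.5945.
Field: lon ⌊28.9780/20⌋ = 1 → B; lat ⌊68.5945/10⌋ = 6 → G.
Square: lon ⌊8.9780/2⌋ = 4; lat ⌊8.5945/1⌋ = 8.
Subsquare: lon ⌊0.9780/0.0833333⌋ = 11 → l; lat ⌊0.5945/0.0416667⌋ = 14 → o.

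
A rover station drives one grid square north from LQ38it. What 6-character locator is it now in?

LQ38iu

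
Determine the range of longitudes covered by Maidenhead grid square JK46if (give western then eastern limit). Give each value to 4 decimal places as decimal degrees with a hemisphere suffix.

8.6667° E, 8.7500° E

Field J=9, K=10: +9·20° lon, +10·10° lat → SW at lon 0°, lat 10°.
Square 4, 6: +4·2° lon, +6·1° lat → SW at lon 8°, lat 16°.
Subsquare i=8, f=5: +8·0.0833333° lon, +5·0.0416667° lat → SW at lon 8.66667°, lat 16.2083°.
Cell spans 0.0833333° lon × 0.0416667° lat.
west 8.6667° E, east 8.7500° E.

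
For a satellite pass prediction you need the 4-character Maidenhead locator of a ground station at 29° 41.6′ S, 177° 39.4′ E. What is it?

Shift to the Maidenhead origin (180°W, 90°S): lon 357.66, lat 60.31.
Field (20°×10°, letters A–R): 357.66/20 → 17 → R, 60.31/10 → 6 → G; chars RG.
Square (2°×1°, digits 0–9): 17.66/2 → 8, 0.31/1 → 0; chars 80.

RG80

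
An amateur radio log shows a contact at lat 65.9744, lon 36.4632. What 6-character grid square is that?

Offset from 180°W / 90°S: lon 216.4632°, lat 155.9744°.
Field: lon ⌊216.4632/20⌋ = 10 → K; lat ⌊155.9744/10⌋ = 15 → P.
Square: lon ⌊16.4632/2⌋ = 8; lat ⌊5.9744/1⌋ = 5.
Subsquare: lon ⌊0.4632/0.0833333⌋ = 5 → f; lat ⌊0.9744/0.0416667⌋ = 23 → x.

KP85fx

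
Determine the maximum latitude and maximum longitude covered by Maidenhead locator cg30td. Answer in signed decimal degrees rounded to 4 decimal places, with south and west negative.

-29.8333, -132.3333

Field C=2, G=6: +2·20° lon, +6·10° lat → SW at lon -140°, lat -30°.
Square 3, 0: +3·2° lon, +0·1° lat → SW at lon -134°, lat -30°.
Subsquare t=19, d=3: +19·0.0833333° lon, +3·0.0416667° lat → SW at lon -132.417°, lat -29.875°.
Cell spans 0.0833333° lon × 0.0416667° lat. NE corner is SW corner plus one full cell.
latitude -29.8333, longitude -132.3333.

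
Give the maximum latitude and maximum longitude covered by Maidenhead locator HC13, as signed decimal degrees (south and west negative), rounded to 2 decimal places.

-66.00, -36.00

Field H=7, C=2: +7·20° lon, +2·10° lat → SW at lon -40°, lat -70°.
Square 1, 3: +1·2° lon, +3·1° lat → SW at lon -38°, lat -67°.
Cell spans 2° lon × 1° lat. NE corner is SW corner plus one full cell.
latitude -66.00, longitude -36.00.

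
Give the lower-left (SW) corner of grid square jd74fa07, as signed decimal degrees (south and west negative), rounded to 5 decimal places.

-55.97083, 14.41667

Field J=9, D=3: +9·20° lon, +3·10° lat → SW at lon 0°, lat -60°.
Square 7, 4: +7·2° lon, +4·1° lat → SW at lon 14°, lat -56°.
Subsquare f=5, a=0: +5·0.0833333° lon, +0·0.0416667° lat → SW at lon 14.4167°, lat -56°.
Extended square 0, 7: +0·0.00833333° lon, +7·0.00416667° lat → SW at lon 14.4167°, lat -55.9708°.
latitude -55.97083, longitude 14.41667.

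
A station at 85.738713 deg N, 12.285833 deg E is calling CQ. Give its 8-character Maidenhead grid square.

Offset from 180°W / 90°S: lon 192.28583°, lat 175.73871°.
Field: 192.28583/20 → 9 → J, 175.73871/10 → 17 → R; chars JR.
Square: 12.28583/2 → 6, 5.73871/1 → 5; chars 65.
Subsquare: 0.28583/0.0833333 → 3 → d, 0.73871/0.0416667 → 17 → r; chars dr.
Extended square: 0.03583/0.00833333 → 4, 0.03038/0.00416667 → 7; chars 47.

JR65dr47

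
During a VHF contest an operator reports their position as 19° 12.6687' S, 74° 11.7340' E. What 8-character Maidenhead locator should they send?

Offset from 180°W / 90°S: lon 254.19557°, lat 70.78885°.
Field: 254.19557/20 → 12 → M, 70.78885/10 → 7 → H; chars MH.
Square: 14.19557/2 → 7, 0.78885/1 → 0; chars 70.
Subsquare: 0.19557/0.0833333 → 2 → c, 0.78885/0.0416667 → 18 → s; chars cs.
Extended square: 0.02890/0.00833333 → 3, 0.03885/0.00416667 → 9; chars 39.

MH70cs39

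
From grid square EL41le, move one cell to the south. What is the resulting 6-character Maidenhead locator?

Latitude subsquare e = 4; −1 → 3 = d.
The longitude characters are unchanged.

EL41ld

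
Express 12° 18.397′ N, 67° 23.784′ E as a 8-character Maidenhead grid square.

Add 180° to longitude and 90° to latitude: 247.39640, 102.30662.
Field: lon ⌊247.39640/20⌋ = 12 → M; lat ⌊102.30662/10⌋ = 10 → K.
Square: lon ⌊7.39640/2⌋ = 3; lat ⌊2.30662/1⌋ = 2.
Subsquare: lon ⌊1.39640/0.0833333⌋ = 16 → q; lat ⌊0.30662/0.0416667⌋ = 7 → h.
Extended square: lon ⌊0.06307/0.00833333⌋ = 7; lat ⌊0.01495/0.00416667⌋ = 3.

MK32qh73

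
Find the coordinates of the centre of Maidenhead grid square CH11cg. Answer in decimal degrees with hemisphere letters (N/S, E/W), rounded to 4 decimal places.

18.7292° S, 137.7917° W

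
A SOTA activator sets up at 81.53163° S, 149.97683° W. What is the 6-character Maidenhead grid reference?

Offset from 180°W / 90°S: lon 30.0232°, lat 8.4684°.
Field (20°×10°, letters A–R): lon ⌊30.0232/20⌋ = 1 → B; lat ⌊8.4684/10⌋ = 0 → A.
Square (2°×1°, digits 0–9): lon ⌊10.0232/2⌋ = 5; lat ⌊8.4684/1⌋ = 8.
Subsquare (5′×2.5′, letters a–x): lon ⌊0.0232/0.0833333⌋ = 0 → a; lat ⌊0.4684/0.0416667⌋ = 11 → l.

BA58al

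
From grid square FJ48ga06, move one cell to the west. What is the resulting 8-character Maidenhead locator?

FJ48fa96

Longitude extended square 0; −1 → -1, wraps to 9, carry into subsquare.
Longitude subsquare g = 6; −1 → 5 = f.
The latitude characters are unchanged.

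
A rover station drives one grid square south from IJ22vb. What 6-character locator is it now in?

Latitude subsquare b = 1; −1 → 0 = a.
The longitude characters are unchanged.

IJ22va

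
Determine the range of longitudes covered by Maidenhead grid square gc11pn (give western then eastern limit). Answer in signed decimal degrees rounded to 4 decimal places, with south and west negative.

Field G=6, C=2: +6·20° lon, +2·10° lat → SW at lon -60°, lat -70°.
Square 1, 1: +1·2° lon, +1·1° lat → SW at lon -58°, lat -69°.
Subsquare p=15, n=13: +15·0.0833333° lon, +13·0.0416667° lat → SW at lon -56.75°, lat -68.4583°.
Cell spans 0.0833333° lon × 0.0416667° lat.
west -56.7500, east -56.6667.

-56.7500, -56.6667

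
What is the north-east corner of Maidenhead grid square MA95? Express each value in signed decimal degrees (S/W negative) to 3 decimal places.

-84.000, 80.000

Field M=12, A=0: +12·20° lon, +0·10° lat → SW at lon 60°, lat -90°.
Square 9, 5: +9·2° lon, +5·1° lat → SW at lon 78°, lat -85°.
Cell spans 2° lon × 1° lat. NE corner is SW corner plus one full cell.
latitude -84.000, longitude 80.000.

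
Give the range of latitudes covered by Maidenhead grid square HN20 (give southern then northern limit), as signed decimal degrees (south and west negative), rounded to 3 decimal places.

Field H=7, N=13: +7·20° lon, +13·10° lat → SW at lon -40°, lat 40°.
Square 2, 0: +2·2° lon, +0·1° lat → SW at lon -36°, lat 40°.
Cell spans 2° lon × 1° lat.
south 40.000, north 41.000.

40.000, 41.000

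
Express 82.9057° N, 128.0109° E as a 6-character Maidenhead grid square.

PR42av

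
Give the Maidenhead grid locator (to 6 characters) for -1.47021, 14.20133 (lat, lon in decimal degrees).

Offset from 180°W / 90°S: lon 194.2013°, lat 88.5298°.
Field (20°×10°, letters A–R): 194.2013/20 → 9 → J, 88.5298/10 → 8 → I; chars JI.
Square (2°×1°, digits 0–9): 14.2013/2 → 7, 8.5298/1 → 8; chars 78.
Subsquare (5′×2.5′, letters a–x): 0.2013/0.0833333 → 2 → c, 0.5298/0.0416667 → 12 → m; chars cm.

JI78cm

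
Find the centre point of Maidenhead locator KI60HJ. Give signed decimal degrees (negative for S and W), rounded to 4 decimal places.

Field K=10, I=8: +10·20° lon, +8·10° lat → SW at lon 20°, lat -10°.
Square 6, 0: +6·2° lon, +0·1° lat → SW at lon 32°, lat -10°.
Subsquare h=7, j=9: +7·0.0833333° lon, +9·0.0416667° lat → SW at lon 32.5833°, lat -9.625°.
Cell spans 0.0833333° lon × 0.0416667° lat. Centre is SW corner plus half of each.
latitude -9.6042, longitude 32.6250.

-9.6042, 32.6250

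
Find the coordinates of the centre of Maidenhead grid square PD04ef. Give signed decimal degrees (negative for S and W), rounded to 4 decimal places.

Field P=15, D=3: +15·20° lon, +3·10° lat → SW at lon 120°, lat -60°.
Square 0, 4: +0·2° lon, +4·1° lat → SW at lon 120°, lat -56°.
Subsquare e=4, f=5: +4·0.0833333° lon, +5·0.0416667° lat → SW at lon 120.333°, lat -55.7917°.
Cell spans 0.0833333° lon × 0.0416667° lat. Centre is SW corner plus half of each.
latitude -55.7708, longitude 120.3750.

-55.7708, 120.3750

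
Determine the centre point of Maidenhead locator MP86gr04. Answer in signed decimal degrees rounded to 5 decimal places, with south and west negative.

66.72708, 76.50417

Field M=12, P=15: +12·20° lon, +15·10° lat → SW at lon 60°, lat 60°.
Square 8, 6: +8·2° lon, +6·1° lat → SW at lon 76°, lat 66°.
Subsquare g=6, r=17: +6·0.0833333° lon, +17·0.0416667° lat → SW at lon 76.5°, lat 66.7083°.
Extended square 0, 4: +0·0.00833333° lon, +4·0.00416667° lat → SW at lon 76.5°, lat 66.725°.
Cell spans 0.00833333° lon × 0.00416667° lat. Centre is SW corner plus half of each.
latitude 66.72708, longitude 76.50417.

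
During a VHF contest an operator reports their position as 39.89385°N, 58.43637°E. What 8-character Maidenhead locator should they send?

LM99fv24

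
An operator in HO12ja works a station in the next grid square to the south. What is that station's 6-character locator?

HO11jx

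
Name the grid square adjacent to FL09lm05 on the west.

Longitude extended square 0; −1 → -1, wraps to 9, carry into subsquare.
Longitude subsquare l = 11; −1 → 10 = k.
The latitude characters are unchanged.

FL09km95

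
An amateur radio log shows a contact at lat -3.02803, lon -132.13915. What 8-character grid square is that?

CI36wx33

Shift to the Maidenhead origin (180°W, 90°S): lon 47.86085, lat 86.97197.
Field (20°×10°, letters A–R): 47.86085/20 → 2 → C, 86.97197/10 → 8 → I; chars CI.
Square (2°×1°, digits 0–9): 7.86085/2 → 3, 6.97197/1 → 6; chars 36.
Subsquare (5′×2.5′, letters a–x): 1.86085/0.0833333 → 22 → w, 0.97197/0.0416667 → 23 → x; chars wx.
Extended square (30″×15″, digits 0–9): 0.02752/0.00833333 → 3, 0.01364/0.00416667 → 3; chars 33.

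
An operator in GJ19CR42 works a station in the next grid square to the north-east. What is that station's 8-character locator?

Longitude extended square 4; +1 → 5.
Latitude extended square 2; +1 → 3.

GJ19cr53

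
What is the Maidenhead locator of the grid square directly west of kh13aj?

Longitude subsquare a = 0; −1 → -1, wraps to 23 = x, carry into square.
Longitude square 1; −1 → 0.
The latitude characters are unchanged.

KH03xj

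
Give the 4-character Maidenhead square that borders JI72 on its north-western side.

Longitude square 7; −1 → 6.
Latitude square 2; +1 → 3.

JI63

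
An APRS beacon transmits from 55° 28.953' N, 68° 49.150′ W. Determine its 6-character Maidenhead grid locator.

FO55ol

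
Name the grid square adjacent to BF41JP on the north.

Latitude subsquare p = 15; +1 → 16 = q.
The longitude characters are unchanged.

BF41jq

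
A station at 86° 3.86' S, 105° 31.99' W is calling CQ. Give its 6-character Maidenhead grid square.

DA73fw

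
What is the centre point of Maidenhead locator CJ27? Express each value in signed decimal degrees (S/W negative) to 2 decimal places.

7.50, -135.00

Field C=2, J=9: +2·20° lon, +9·10° lat → SW at lon -140°, lat 0°.
Square 2, 7: +2·2° lon, +7·1° lat → SW at lon -136°, lat 7°.
Cell spans 2° lon × 1° lat. Centre is SW corner plus half of each.
latitude 7.50, longitude -135.00.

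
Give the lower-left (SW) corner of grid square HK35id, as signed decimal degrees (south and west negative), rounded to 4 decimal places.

15.1250, -33.3333

Field H=7, K=10: +7·20° lon, +10·10° lat → SW at lon -40°, lat 10°.
Square 3, 5: +3·2° lon, +5·1° lat → SW at lon -34°, lat 15°.
Subsquare i=8, d=3: +8·0.0833333° lon, +3·0.0416667° lat → SW at lon -33.3333°, lat 15.125°.
latitude 15.1250, longitude -33.3333.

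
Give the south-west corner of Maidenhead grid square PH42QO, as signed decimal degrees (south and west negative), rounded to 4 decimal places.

-17.4167, 129.3333

Field P=15, H=7: +15·20° lon, +7·10° lat → SW at lon 120°, lat -20°.
Square 4, 2: +4·2° lon, +2·1° lat → SW at lon 128°, lat -18°.
Subsquare q=16, o=14: +16·0.0833333° lon, +14·0.0416667° lat → SW at lon 129.333°, lat -17.4167°.
latitude -17.4167, longitude 129.3333.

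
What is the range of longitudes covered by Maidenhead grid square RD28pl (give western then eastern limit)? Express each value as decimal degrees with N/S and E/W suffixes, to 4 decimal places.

165.2500° E, 165.3333° E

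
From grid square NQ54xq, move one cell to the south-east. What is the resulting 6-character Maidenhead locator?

NQ64ap

Longitude subsquare x = 23; +1 → 24, wraps to 0 = a, carry into square.
Longitude square 5; +1 → 6.
Latitude subsquare q = 16; −1 → 15 = p.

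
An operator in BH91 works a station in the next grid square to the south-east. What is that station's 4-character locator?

Longitude square 9; +1 → 10, wraps to 0, carry into field.
Longitude field B = 1; +1 → 2 = C.
Latitude square 1; −1 → 0.

CH00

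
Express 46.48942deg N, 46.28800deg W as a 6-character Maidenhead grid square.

Offset from 180°W / 90°S: lon 133.7120°, lat 136.4894°.
Field: lon ⌊133.7120/20⌋ = 6 → G; lat ⌊136.4894/10⌋ = 13 → N.
Square: lon ⌊13.7120/2⌋ = 6; lat ⌊6.4894/1⌋ = 6.
Subsquare: lon ⌊1.7120/0.0833333⌋ = 20 → u; lat ⌊0.4894/0.0416667⌋ = 11 → l.

GN66ul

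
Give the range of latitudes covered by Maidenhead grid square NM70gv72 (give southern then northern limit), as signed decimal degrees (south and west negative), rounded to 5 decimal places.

30.88333, 30.88750

Field N=13, M=12: +13·20° lon, +12·10° lat → SW at lon 80°, lat 30°.
Square 7, 0: +7·2° lon, +0·1° lat → SW at lon 94°, lat 30°.
Subsquare g=6, v=21: +6·0.0833333° lon, +21·0.0416667° lat → SW at lon 94.5°, lat 30.875°.
Extended square 7, 2: +7·0.00833333° lon, +2·0.00416667° lat → SW at lon 94.5583°, lat 30.8833°.
Cell spans 0.00833333° lon × 0.00416667° lat.
south 30.88333, north 30.88750.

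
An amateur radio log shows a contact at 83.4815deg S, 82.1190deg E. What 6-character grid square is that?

NA16bm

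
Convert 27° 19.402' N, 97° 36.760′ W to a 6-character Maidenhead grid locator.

Add 180° to longitude and 90° to latitude: 82.3873, 117.3234.
Field: lon ⌊82.3873/20⌋ = 4 → E; lat ⌊117.3234/10⌋ = 11 → L.
Square: lon ⌊2.3873/2⌋ = 1; lat ⌊7.3234/1⌋ = 7.
Subsquare: lon ⌊0.3873/0.0833333⌋ = 4 → e; lat ⌊0.3234/0.0416667⌋ = 7 → h.

EL17eh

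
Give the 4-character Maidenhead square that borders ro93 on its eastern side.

AO03

Longitude square 9; +1 → 10, wraps to 0, carry into field.
Longitude field R = 17; +1 → 18, wraps to 0 = A, wrapping around the antimeridian.
The latitude characters are unchanged.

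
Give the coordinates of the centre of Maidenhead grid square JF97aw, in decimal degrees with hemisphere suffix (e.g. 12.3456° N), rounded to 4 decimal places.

Field J=9, F=5: +9·20° lon, +5·10° lat → SW at lon 0°, lat -40°.
Square 9, 7: +9·2° lon, +7·1° lat → SW at lon 18°, lat -33°.
Subsquare a=0, w=22: +0·0.0833333° lon, +22·0.0416667° lat → SW at lon 18°, lat -32.0833°.
Cell spans 0.0833333° lon × 0.0416667° lat. Centre is SW corner plus half of each.
latitude 32.0625° S, longitude 18.0417° E.

32.0625° S, 18.0417° E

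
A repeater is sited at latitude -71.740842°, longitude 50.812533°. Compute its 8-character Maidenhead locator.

Offset from 180°W / 90°S: lon 230.81253°, lat 18.25916°.
Field (20°×10°, letters A–R): lon ⌊230.81253/20⌋ = 11 → L; lat ⌊18.25916/10⌋ = 1 → B.
Square (2°×1°, digits 0–9): lon ⌊10.81253/2⌋ = 5; lat ⌊8.25916/1⌋ = 8.
Subsquare (5′×2.5′, letters a–x): lon ⌊0.81253/0.0833333⌋ = 9 → j; lat ⌊0.25916/0.0416667⌋ = 6 → g.
Extended square (30″×15″, digits 0–9): lon ⌊0.06253/0.00833333⌋ = 7; lat ⌊0.00916/0.00416667⌋ = 2.

LB58jg72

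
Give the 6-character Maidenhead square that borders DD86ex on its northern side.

DD87ea

Latitude subsquare x = 23; +1 → 24, wraps to 0 = a, carry into square.
Latitude square 6; +1 → 7.
The longitude characters are unchanged.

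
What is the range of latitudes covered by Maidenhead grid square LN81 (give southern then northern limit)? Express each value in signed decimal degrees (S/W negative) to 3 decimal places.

41.000, 42.000

Field L=11, N=13: +11·20° lon, +13·10° lat → SW at lon 40°, lat 40°.
Square 8, 1: +8·2° lon, +1·1° lat → SW at lon 56°, lat 41°.
Cell spans 2° lon × 1° lat.
south 41.000, north 42.000.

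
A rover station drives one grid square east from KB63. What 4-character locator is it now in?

KB73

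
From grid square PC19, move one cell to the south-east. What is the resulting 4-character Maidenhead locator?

PC28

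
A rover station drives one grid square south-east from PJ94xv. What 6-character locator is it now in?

QJ04au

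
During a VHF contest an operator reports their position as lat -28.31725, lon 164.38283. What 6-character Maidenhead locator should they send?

RG21eq

Add 180° to longitude and 90° to latitude: 344.3828, 61.6827.
Field (20°×10°, letters A–R): 344.3828/20 → 17 → R, 61.6827/10 → 6 → G; chars RG.
Square (2°×1°, digits 0–9): 4.3828/2 → 2, 1.6827/1 → 1; chars 21.
Subsquare (5′×2.5′, letters a–x): 0.3828/0.0833333 → 4 → e, 0.6827/0.0416667 → 16 → q; chars eq.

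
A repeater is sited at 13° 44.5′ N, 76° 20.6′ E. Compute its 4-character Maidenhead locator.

MK83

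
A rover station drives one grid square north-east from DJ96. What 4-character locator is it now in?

Longitude square 9; +1 → 10, wraps to 0, carry into field.
Longitude field D = 3; +1 → 4 = E.
Latitude square 6; +1 → 7.

EJ07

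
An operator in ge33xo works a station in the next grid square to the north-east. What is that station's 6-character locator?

GE43ap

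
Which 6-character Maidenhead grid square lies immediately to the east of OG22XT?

Longitude subsquare x = 23; +1 → 24, wraps to 0 = a, carry into square.
Longitude square 2; +1 → 3.
The latitude characters are unchanged.

OG32at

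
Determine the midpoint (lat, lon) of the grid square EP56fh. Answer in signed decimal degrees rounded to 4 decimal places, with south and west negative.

66.3125, -89.5417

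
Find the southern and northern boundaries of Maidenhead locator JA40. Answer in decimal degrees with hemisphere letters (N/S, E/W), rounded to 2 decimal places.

Field J=9, A=0: +9·20° lon, +0·10° lat → SW at lon 0°, lat -90°.
Square 4, 0: +4·2° lon, +0·1° lat → SW at lon 8°, lat -90°.
Cell spans 2° lon × 1° lat.
south 90.00° S, north 89.00° S.

90.00° S, 89.00° S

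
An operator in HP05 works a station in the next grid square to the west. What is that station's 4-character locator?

Longitude square 0; −1 → -1, wraps to 9, carry into field.
Longitude field H = 7; −1 → 6 = G.
The latitude characters are unchanged.

GP95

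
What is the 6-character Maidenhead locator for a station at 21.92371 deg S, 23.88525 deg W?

Shift to the Maidenhead origin (180°W, 90°S): lon 156.1148, lat 68.0763.
Field (20°×10°, letters A–R): lon ⌊156.1148/20⌋ = 7 → H; lat ⌊68.0763/10⌋ = 6 → G.
Square (2°×1°, digits 0–9): lon ⌊16.1148/2⌋ = 8; lat ⌊8.0763/1⌋ = 8.
Subsquare (5′×2.5′, letters a–x): lon ⌊0.1148/0.0833333⌋ = 1 → b; lat ⌊0.0763/0.0416667⌋ = 1 → b.

HG88bb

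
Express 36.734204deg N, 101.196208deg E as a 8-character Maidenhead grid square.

OM06or36

Add 180° to longitude and 90° to latitude: 281.19621, 126.73420.
Field: lon ⌊281.19621/20⌋ = 14 → O; lat ⌊126.73420/10⌋ = 12 → M.
Square: lon ⌊1.19621/2⌋ = 0; lat ⌊6.73420/1⌋ = 6.
Subsquare: lon ⌊1.19621/0.0833333⌋ = 14 → o; lat ⌊0.73420/0.0416667⌋ = 17 → r.
Extended square: lon ⌊0.02954/0.00833333⌋ = 3; lat ⌊0.02587/0.00416667⌋ = 6.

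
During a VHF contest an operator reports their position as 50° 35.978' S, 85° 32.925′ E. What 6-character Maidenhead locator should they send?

ND29sj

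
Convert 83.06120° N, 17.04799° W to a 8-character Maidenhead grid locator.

IR13lb44

Shift to the Maidenhead origin (180°W, 90°S): lon 162.95201, lat 173.06120.
Field: lon ⌊162.95201/20⌋ = 8 → I; lat ⌊173.06120/10⌋ = 17 → R.
Square: lon ⌊2.95201/2⌋ = 1; lat ⌊3.06120/1⌋ = 3.
Subsquare: lon ⌊0.95201/0.0833333⌋ = 11 → l; lat ⌊0.06120/0.0416667⌋ = 1 → b.
Extended square: lon ⌊0.03534/0.00833333⌋ = 4; lat ⌊0.01953/0.00416667⌋ = 4.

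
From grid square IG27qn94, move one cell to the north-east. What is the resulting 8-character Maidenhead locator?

IG27rn05

Longitude extended square 9; +1 → 10, wraps to 0, carry into subsquare.
Longitude subsquare q = 16; +1 → 17 = r.
Latitude extended square 4; +1 → 5.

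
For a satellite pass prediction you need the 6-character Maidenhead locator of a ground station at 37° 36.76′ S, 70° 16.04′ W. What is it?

Add 180° to longitude and 90° to latitude: 109.7327, 52.3873.
Field: lon ⌊109.7327/20⌋ = 5 → F; lat ⌊52.3873/10⌋ = 5 → F.
Square: lon ⌊9.7327/2⌋ = 4; lat ⌊2.3873/1⌋ = 2.
Subsquare: lon ⌊1.7327/0.0833333⌋ = 20 → u; lat ⌊0.3873/0.0416667⌋ = 9 → j.

FF42uj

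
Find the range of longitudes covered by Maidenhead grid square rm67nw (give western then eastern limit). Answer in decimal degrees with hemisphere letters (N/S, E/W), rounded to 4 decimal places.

173.0833° E, 173.1667° E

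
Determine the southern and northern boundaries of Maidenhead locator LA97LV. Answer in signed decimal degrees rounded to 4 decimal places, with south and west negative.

-82.1250, -82.0833

Field L=11, A=0: +11·20° lon, +0·10° lat → SW at lon 40°, lat -90°.
Square 9, 7: +9·2° lon, +7·1° lat → SW at lon 58°, lat -83°.
Subsquare l=11, v=21: +11·0.0833333° lon, +21·0.0416667° lat → SW at lon 58.9167°, lat -82.125°.
Cell spans 0.0833333° lon × 0.0416667° lat.
south -82.1250, north -82.0833.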